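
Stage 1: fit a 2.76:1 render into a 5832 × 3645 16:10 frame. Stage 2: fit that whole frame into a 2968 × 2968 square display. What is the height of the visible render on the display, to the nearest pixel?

1075 px

Inside the 5832×3645 canvas the render is width-limited at 5832.00 × 2113.04.
16:10 in 2968×2968: fills the width, so the intermediate becomes 2968.00 × 1855.00 — a scale of ×0.5089.
The render scales with it: height 2113.04 × 0.5089 ≈ 1075.36.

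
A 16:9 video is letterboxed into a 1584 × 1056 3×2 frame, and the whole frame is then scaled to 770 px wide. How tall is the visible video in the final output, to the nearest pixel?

433 px

At 1584×1056 the video is width-limited, so height = 1584 × 9/16 ≈ 891.00 px.
Resizing to 770 px wide multiplies everything by 0.4861: 891.00 → 433.12 px.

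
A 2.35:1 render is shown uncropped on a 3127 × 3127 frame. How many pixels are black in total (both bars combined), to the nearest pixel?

5617223 pixels

2.35:1 (2.350) > 1:1 (1.000), so the render fills the width.
That makes the image 1330.6383 px tall (3127 / 2.350).
3127 − 1330.6383 = 1796.3617 px of bars.
Bar area = 1796.3617 × 3127 ≈ 5617223 px.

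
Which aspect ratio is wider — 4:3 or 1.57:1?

4:3 = 1.333 and 1.57; 1.57 > 1.333.

1.57:1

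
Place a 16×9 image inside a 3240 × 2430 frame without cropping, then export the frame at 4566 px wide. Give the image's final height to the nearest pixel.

2568 px

At 3240×2430 the image is width-limited, so height = 3240 × 9/16 ≈ 1822.50 px.
Resizing to 4566 px wide multiplies everything by 1.4093: 1822.50 → 2568.38 px.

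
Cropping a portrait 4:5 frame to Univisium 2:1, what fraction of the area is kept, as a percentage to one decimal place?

Univisium 2:1 is wider than portrait 4:5, so the crop keeps the full width and trims the height.
Fraction kept = (0.800)/(2.000) ≈ 40.00%.

40.0%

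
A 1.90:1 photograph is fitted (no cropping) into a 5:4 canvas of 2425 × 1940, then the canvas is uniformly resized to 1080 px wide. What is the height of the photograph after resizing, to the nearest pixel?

568 px

At 2425×1940 the photograph is width-limited, so height = 2425 / 1.900 ≈ 1276.32 px.
Resizing to 1080 px wide multiplies everything by 0.4454: 1276.32 → 568.42 px.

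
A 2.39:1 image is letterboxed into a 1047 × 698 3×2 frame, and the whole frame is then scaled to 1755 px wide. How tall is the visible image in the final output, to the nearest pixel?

734 px

At 1047×698 the image is width-limited, so height = 1047 / 2.390 ≈ 438.08 px.
Scaling 1047 → 1755 is ×1.6762, so the height becomes 438.08 × 1.6762 ≈ 734.31 px.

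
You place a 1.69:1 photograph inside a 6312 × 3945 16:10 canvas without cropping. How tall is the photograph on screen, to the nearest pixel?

1.69:1 (1.690) > 16:10 (1.600), so the photograph fills the width.
That makes the image 3734.91 px tall (6312 / 1.690).

3735 px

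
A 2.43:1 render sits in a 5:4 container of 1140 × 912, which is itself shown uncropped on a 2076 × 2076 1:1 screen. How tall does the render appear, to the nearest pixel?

2.43:1 in 1140×912: fills the width, so the render is 1140.00 × 469.14.
Second fit — the 5:4 canvas into 2076×2076 spans the width: 2076.00 × 1660.80 (×1.8211 from 1140×912).
So the render's height is 469.14 × 1.8211 ≈ 854.32.

854 px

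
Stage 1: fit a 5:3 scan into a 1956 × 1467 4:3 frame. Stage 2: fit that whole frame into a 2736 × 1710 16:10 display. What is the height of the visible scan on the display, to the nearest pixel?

1368 px

Inside the 1956×1467 canvas the scan is width-limited at 1956.00 × 1173.60.
Second fit — the 4:3 canvas into 2736×1710 spans the height: 2280.00 × 1710.00 (×1.1656 from 1956×1467).
So the scan's height is 1173.60 × 1.1656 ≈ 1368.00.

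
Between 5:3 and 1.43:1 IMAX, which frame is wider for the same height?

5:3

5:3 = 1.667 and 1.43; 1.667 > 1.43.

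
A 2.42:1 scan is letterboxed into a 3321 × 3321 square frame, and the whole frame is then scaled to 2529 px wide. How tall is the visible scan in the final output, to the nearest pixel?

1045 px

In the 3321×3321 frame the scan fills the width: height = 3321 / 2.420 ≈ 1372.31 px.
Scaling 3321 → 2529 is ×0.7615, so the height becomes 1372.31 × 0.7615 ≈ 1045.04 px.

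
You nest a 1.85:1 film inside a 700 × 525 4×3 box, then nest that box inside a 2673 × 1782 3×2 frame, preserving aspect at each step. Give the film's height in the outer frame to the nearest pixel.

First fit — 1.85:1 into 700×525 spans the width: 700.00 × 378.38.
The 4×3 canvas is height-limited in 2673×1782, giving 2376.00 × 1782.00; scale factor 3.3943.
Applying the same ×3.3943: 378.38 → 1284.32.

1284 px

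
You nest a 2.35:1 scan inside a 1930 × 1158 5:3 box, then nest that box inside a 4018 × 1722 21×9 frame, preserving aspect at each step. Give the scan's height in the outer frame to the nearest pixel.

2.35:1 in 1930×1158: fills the width, so the scan is 1930.00 × 821.28.
Second fit — the 5:3 canvas into 4018×1722 spans the height: 2870.00 × 1722.00 (×1.4870 from 1930×1158).
So the scan's height is 821.28 × 1.4870 ≈ 1221.28.

1221 px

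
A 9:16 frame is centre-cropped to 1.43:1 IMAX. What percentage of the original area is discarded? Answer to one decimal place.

1.43:1 IMAX is wider than 9:16, so the crop keeps the full width and trims the height.
Area ratio = (0.562)/(1.430) = 39.34%; the remaining 60.66% is cropped out.

60.7%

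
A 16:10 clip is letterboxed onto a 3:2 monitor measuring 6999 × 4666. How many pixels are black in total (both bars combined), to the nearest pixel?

2041083 pixels

Since 1.600 > 1.500, the clip is width-limited.
The clip is 6999 × 10/16 ≈ 4374.3750 px tall.
Black = 4666 − 4374.3750 = 291.6250 px.
Across the 6999-px span: 291.6250 × 6999 ≈ 2041083 px.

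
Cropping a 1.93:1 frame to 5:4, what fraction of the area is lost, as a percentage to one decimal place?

The height stays; only width is cut (since 5:4 is narrower than 1.93:1).
Area ratio = (1.250)/(1.930) = 64.77%; the remaining 35.23% is cropped out.

35.2%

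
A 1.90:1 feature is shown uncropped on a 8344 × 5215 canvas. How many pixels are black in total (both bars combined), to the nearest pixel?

1.90:1 (1.900) > 16:10 (1.600), so the feature fills the width.
Content height = 8344 / 1.900 ≈ 4391.5789 px.
Leftover height: 5215 − 4391.5789 = 823.4211 px.
That's 823.4211 × 8344 ≈ 6870625 black pixels.

6870625 pixels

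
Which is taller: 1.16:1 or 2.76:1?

1.16:1

1.16 and 2.76; 2.76 > 1.16. The smaller width-to-height ratio is the taller frame.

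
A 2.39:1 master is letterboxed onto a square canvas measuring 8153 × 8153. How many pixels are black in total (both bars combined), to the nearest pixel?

2.39:1 is wider than square, so it spans the full width.
That makes the image 3411.2971 px tall (8153 / 2.390).
Black = 8153 − 3411.2971 = 4741.7029 px.
Bar area = 4741.7029 × 8153 ≈ 38659104 px.

38659104 pixels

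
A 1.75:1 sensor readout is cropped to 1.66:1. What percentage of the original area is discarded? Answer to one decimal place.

5.1%

1.66:1 is narrower than 1.75:1, so the crop keeps the full height and trims the width.
Area ratio = (1.660)/(1.750) = 94.86%; the remaining 5.14% is cropped out.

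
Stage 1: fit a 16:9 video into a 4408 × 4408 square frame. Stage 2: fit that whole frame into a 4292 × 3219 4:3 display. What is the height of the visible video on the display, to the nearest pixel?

First fit — 16:9 into 4408×4408 spans the width: 4408.00 × 2479.50.
square in 4292×3219: fills the height, so the intermediate becomes 3219.00 × 3219.00 — a scale of ×0.7303.
Applying the same ×0.7303: 2479.50 → 1810.69.

1811 px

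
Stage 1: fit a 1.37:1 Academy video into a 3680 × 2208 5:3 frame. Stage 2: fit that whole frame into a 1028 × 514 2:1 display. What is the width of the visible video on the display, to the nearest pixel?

Inside the 3680×2208 canvas the video is height-limited at 3024.96 × 2208.00.
The 5:3 canvas is height-limited in 1028×514, giving 856.67 × 514.00; scale factor 0.2328.
So the video's width is 3024.96 × 0.2328 ≈ 704.18.

704 px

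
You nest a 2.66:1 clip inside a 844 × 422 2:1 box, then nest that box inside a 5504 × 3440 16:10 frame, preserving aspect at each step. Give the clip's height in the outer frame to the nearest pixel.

2069 px

Inside the 844×422 canvas the clip is width-limited at 844.00 × 317.29.
The 2:1 canvas is width-limited in 5504×3440, giving 5504.00 × 2752.00; scale factor 6.5213.
So the clip's height is 317.29 × 6.5213 ≈ 2069.17.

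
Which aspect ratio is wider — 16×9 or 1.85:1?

16×9 = 1.778 and 1.85; 1.85 > 1.778.

1.85:1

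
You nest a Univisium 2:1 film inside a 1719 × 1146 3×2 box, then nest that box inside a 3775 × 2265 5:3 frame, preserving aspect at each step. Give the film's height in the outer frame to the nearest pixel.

Univisium 2:1 in 1719×1146: fills the width, so the film is 1719.00 × 859.50.
3×2 in 3775×2265: fills the height, so the intermediate becomes 3397.50 × 2265.00 — a scale of ×1.9764.
Applying the same ×1.9764: 859.50 → 1698.75.

1699 px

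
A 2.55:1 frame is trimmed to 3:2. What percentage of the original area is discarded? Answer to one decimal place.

Going from 2.55:1 to 3:2 means cutting width while keeping height.
(1.500)/(2.550) ≈ 0.588 of the area survives, leaving 41.18% discarded.

41.2%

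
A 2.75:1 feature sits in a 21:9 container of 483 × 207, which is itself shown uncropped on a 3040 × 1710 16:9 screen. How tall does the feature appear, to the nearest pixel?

1105 px

Inside the 483×207 canvas the feature is width-limited at 483.00 × 175.64.
The 21:9 canvas is width-limited in 3040×1710, giving 3040.00 × 1302.86; scale factor 6.2940.
The feature scales with it: height 175.64 × 6.2940 ≈ 1105.45.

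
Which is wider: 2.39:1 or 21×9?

2.39:1

2.39 and 21×9 = 2.333; 2.39 > 2.333.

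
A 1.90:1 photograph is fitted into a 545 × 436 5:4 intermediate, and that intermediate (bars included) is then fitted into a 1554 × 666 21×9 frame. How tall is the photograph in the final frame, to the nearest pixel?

1.90:1 in 545×436: fills the width, so the photograph is 545.00 × 286.84.
The 5:4 canvas is height-limited in 1554×666, giving 832.50 × 666.00; scale factor 1.5275.
Applying the same ×1.5275: 286.84 → 438.16.

438 px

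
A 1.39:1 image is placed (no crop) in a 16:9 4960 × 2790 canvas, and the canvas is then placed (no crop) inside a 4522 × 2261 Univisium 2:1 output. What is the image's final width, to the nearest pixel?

3143 px

First fit — 1.39:1 into 4960×2790 spans the height: 3878.10 × 2790.00.
The 16:9 canvas is height-limited in 4522×2261, giving 4019.56 × 2261.00; scale factor 0.8104.
Applying the same ×0.8104: 3878.10 → 3142.79.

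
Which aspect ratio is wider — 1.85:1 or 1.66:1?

1.85:1

1.85 and 1.66; 1.85 > 1.66.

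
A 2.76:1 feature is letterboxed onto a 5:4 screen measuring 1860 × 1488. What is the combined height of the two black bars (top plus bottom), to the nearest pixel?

2.76:1 (2.760) > 5:4 (1.250), so the feature fills the width.
The feature is 1860 / 2.760 ≈ 673.91 px tall.
Leftover height: 1488 − 673.91 = 814.09 px.

814 px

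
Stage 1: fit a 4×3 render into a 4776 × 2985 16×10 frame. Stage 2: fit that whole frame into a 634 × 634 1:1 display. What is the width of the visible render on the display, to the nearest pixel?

528 px

First fit — 4×3 into 4776×2985 spans the height: 3980.00 × 2985.00.
The 16×10 canvas is width-limited in 634×634, giving 634.00 × 396.25; scale factor 0.1327.
The render scales with it: width 3980.00 × 0.1327 ≈ 528.33.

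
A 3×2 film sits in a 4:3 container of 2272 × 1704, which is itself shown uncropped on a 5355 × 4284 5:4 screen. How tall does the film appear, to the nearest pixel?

3×2 in 2272×1704: fills the width, so the film is 2272.00 × 1514.67.
Second fit — the 4:3 canvas into 5355×4284 spans the width: 5355.00 × 4016.25 (×2.3570 from 2272×1704).
Applying the same ×2.3570: 1514.67 → 3570.00.

3570 px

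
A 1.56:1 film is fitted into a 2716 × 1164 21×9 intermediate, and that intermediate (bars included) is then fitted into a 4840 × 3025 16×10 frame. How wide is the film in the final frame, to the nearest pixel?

Inside the 2716×1164 canvas the film is height-limited at 1815.84 × 1164.00.
Second fit — the 21×9 canvas into 4840×3025 spans the width: 4840.00 × 2074.29 (×1.7820 from 2716×1164).
So the film's width is 1815.84 × 1.7820 ≈ 3235.89.

3236 px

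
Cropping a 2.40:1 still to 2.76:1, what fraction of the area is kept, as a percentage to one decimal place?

Going from 2.40:1 to 2.76:1 means cutting height while keeping width.
Area ratio = (2.400)/(2.760) = 86.96% retained.

87.0%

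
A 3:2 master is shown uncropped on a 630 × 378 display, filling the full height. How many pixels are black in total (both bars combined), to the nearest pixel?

The master is 378 × 3/2 ≈ 567.0000 px wide.
Black = 630 − 567.0000 = 63.0000 px.
Bar area = 63.0000 × 378 ≈ 23814 px.

23814 pixels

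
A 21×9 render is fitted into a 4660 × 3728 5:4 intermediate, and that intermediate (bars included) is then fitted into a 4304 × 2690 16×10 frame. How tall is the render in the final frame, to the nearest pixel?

1441 px

Inside the 4660×3728 canvas the render is width-limited at 4660.00 × 1997.14.
The 5:4 canvas is height-limited in 4304×2690, giving 3362.50 × 2690.00; scale factor 0.7216.
The render scales with it: height 1997.14 × 0.7216 ≈ 1441.07.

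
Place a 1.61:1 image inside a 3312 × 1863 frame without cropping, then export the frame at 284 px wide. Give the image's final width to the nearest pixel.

257 px

At 3312×1863 the image is height-limited, so width = 1863 × 1.610 ≈ 2999.43 px.
The frame scales by 284/3312 = 0.0857; 2999.43 × 0.0857 ≈ 257.20 px.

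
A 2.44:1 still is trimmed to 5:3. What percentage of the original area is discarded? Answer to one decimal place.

31.7%

The height stays; only width is cut (since 5:3 is narrower than 2.44:1).
Area ratio = (1.667)/(2.440) = 68.31%; the remaining 31.69% is cropped out.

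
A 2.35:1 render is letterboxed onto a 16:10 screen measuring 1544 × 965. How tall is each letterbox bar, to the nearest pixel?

154 px

2.35:1 (2.350) > 16:10 (1.600), so the render fills the width.
The render is 1544 / 2.350 ≈ 657.02 px tall.
965 − 657.02 = 307.98 px of bars (153.99 each).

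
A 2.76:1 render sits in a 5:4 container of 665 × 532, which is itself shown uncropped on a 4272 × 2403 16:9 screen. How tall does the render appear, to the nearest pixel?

1088 px

2.76:1 in 665×532: fills the width, so the render is 665.00 × 240.94.
The 5:4 canvas is height-limited in 4272×2403, giving 3003.75 × 2403.00; scale factor 4.5169.
The render scales with it: height 240.94 × 4.5169 ≈ 1088.32.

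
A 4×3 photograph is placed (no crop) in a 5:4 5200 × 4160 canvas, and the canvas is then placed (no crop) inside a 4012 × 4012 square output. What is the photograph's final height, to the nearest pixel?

3009 px

Inside the 5200×4160 canvas the photograph is width-limited at 5200.00 × 3900.00.
The 5:4 canvas is width-limited in 4012×4012, giving 4012.00 × 3209.60; scale factor 0.7715.
So the photograph's height is 3900.00 × 0.7715 ≈ 3009.00.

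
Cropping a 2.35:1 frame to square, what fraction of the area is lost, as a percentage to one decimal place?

Going from 2.35:1 to square means cutting width while keeping height.
Fraction kept = (1.000)/(2.350) ≈ 42.55%, so 57.45% is lost.

57.4%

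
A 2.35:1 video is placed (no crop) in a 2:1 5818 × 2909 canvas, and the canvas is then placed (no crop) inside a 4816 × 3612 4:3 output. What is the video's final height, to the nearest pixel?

2049 px

2.35:1 in 5818×2909: fills the width, so the video is 5818.00 × 2475.74.
2:1 in 4816×3612: fills the width, so the intermediate becomes 4816.00 × 2408.00 — a scale of ×0.8278.
Applying the same ×0.8278: 2475.74 → 2049.36.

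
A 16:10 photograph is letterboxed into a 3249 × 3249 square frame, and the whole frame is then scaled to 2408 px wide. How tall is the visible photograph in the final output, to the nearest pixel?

1505 px

In the 3249×3249 frame the photograph fills the width: height = 3249 × 10/16 ≈ 2030.62 px.
The frame scales by 2408/3249 = 0.7412; 2030.62 × 0.7412 ≈ 1505.00 px.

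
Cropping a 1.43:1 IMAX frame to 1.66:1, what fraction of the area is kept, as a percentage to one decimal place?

86.1%

1.66:1 is wider than 1.43:1 IMAX, so the crop keeps the full width and trims the height.
(1.430)/(1.660) ≈ 0.861 of the area survives.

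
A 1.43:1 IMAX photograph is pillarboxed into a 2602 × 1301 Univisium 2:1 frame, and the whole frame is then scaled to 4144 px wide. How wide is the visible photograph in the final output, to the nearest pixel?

In the 2602×1301 frame the photograph fills the height: width = 1301 × 1.430 ≈ 1860.43 px.
The frame scales by 4144/2602 = 1.5926; 1860.43 × 1.5926 ≈ 2962.96 px.

2963 px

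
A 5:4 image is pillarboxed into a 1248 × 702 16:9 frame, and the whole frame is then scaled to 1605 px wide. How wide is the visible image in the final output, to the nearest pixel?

At 1248×702 the image is height-limited, so width = 702 × 5/4 ≈ 877.50 px.
Resizing to 1605 px wide multiplies everything by 1.2861: 877.50 → 1128.52 px.

1129 px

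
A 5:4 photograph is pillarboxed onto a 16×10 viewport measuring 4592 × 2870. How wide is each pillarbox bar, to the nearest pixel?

502 px

Since 1.250 < 1.600, the photograph is height-limited.
Content width = 2870 × 5/4 ≈ 3587.50 px.
4592 − 3587.50 = 1004.50 px of bars (502.25 each).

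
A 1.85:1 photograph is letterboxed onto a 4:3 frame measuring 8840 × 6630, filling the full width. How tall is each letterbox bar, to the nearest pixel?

926 px

That makes the image 4778.38 px tall (8840 / 1.850).
Leftover height: 6630 − 4778.38 = 1851.62 px → 925.81 each side.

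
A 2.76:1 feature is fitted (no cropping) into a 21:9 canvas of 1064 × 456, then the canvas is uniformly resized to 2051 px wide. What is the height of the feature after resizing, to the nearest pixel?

At 1064×456 the feature is width-limited, so height = 1064 / 2.760 ≈ 385.51 px.
Scaling 1064 → 2051 is ×1.9276, so the height becomes 385.51 × 1.9276 ≈ 743.12 px.

743 px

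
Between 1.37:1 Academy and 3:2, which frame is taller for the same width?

1.37:1 Academy

1.37 and 3:2 = 1.5; 1.5 > 1.37. The smaller width-to-height ratio is the taller frame.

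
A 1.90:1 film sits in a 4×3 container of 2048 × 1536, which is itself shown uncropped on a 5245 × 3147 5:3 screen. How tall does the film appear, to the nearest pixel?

First fit — 1.90:1 into 2048×1536 spans the width: 2048.00 × 1077.89.
The 4×3 canvas is height-limited in 5245×3147, giving 4196.00 × 3147.00; scale factor 2.0488.
Applying the same ×2.0488: 1077.89 → 2208.42.

2208 px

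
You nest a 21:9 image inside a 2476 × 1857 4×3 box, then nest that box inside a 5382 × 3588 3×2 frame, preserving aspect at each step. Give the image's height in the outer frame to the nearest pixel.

First fit — 21:9 into 2476×1857 spans the width: 2476.00 × 1061.14.
4×3 in 5382×3588: fills the height, so the intermediate becomes 4784.00 × 3588.00 — a scale of ×1.9321.
Applying the same ×1.9321: 1061.14 → 2050.29.

2050 px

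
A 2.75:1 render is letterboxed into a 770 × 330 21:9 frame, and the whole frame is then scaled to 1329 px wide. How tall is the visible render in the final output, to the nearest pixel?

Fitted into 770×330, the render spans the width; its height is 770 / 2.750 ≈ 280.00 px.
Resizing to 1329 px wide multiplies everything by 1.7260: 280.00 → 483.27 px.

483 px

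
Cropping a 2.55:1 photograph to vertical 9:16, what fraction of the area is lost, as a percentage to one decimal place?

77.9%

The height stays; only width is cut (since vertical 9:16 is narrower than 2.55:1).
(0.562)/(2.550) ≈ 0.221 of the area survives, leaving 77.94% discarded.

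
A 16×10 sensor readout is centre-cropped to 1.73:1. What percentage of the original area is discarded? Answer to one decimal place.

7.5%

Going from 16×10 to 1.73:1 means cutting height while keeping width.
Area ratio = (1.600)/(1.730) = 92.49%; the remaining 7.51% is cropped out.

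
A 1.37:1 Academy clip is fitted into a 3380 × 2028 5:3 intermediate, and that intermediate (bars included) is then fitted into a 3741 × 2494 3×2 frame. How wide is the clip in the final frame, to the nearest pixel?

3075 px

First fit — 1.37:1 Academy into 3380×2028 spans the height: 2778.36 × 2028.00.
5:3 in 3741×2494: fills the width, so the intermediate becomes 3741.00 × 2244.60 — a scale of ×1.1068.
So the clip's width is 2778.36 × 1.1068 ≈ 3075.10.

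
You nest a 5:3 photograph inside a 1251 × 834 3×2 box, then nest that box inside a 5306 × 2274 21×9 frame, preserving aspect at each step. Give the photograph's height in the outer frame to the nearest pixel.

5:3 in 1251×834: fills the width, so the photograph is 1251.00 × 750.60.
The 3×2 canvas is height-limited in 5306×2274, giving 3411.00 × 2274.00; scale factor 2.7266.
Applying the same ×2.7266: 750.60 → 2046.60.

2047 px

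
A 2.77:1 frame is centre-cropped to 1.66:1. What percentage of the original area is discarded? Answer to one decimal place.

1.66:1 is narrower than 2.77:1, so the crop keeps the full height and trims the width.
Fraction kept = (1.660)/(2.770) ≈ 59.93%, so 40.07% is lost.

40.1%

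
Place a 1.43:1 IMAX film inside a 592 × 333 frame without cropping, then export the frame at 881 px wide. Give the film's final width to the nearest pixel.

709 px

Fitted into 592×333, the film spans the height; its width is 333 × 1.430 ≈ 476.19 px.
Scaling 592 → 881 is ×1.4882, so the width becomes 476.19 × 1.4882 ≈ 708.65 px.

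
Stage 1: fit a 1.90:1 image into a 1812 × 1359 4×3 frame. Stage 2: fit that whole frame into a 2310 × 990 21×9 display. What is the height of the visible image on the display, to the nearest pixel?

First fit — 1.90:1 into 1812×1359 spans the width: 1812.00 × 953.68.
4×3 in 2310×990: fills the height, so the intermediate becomes 1320.00 × 990.00 — a scale of ×0.7285.
So the image's height is 953.68 × 0.7285 ≈ 694.74.

695 px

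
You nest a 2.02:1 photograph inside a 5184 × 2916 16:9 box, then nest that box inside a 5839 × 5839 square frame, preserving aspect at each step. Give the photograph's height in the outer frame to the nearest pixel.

2891 px

First fit — 2.02:1 into 5184×2916 spans the width: 5184.00 × 2566.34.
16:9 in 5839×5839: fills the width, so the intermediate becomes 5839.00 × 3284.44 — a scale of ×1.1264.
So the photograph's height is 2566.34 × 1.1264 ≈ 2890.59.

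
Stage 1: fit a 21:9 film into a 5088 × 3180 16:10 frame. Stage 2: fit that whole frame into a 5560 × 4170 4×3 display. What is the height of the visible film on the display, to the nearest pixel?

First fit — 21:9 into 5088×3180 spans the width: 5088.00 × 2180.57.
16:10 in 5560×4170: fills the width, so the intermediate becomes 5560.00 × 3475.00 — a scale of ×1.0928.
Applying the same ×1.0928: 2180.57 → 2382.86.

2383 px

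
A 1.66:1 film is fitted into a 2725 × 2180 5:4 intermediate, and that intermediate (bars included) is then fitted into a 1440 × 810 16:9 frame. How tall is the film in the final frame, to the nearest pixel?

Inside the 2725×2180 canvas the film is width-limited at 2725.00 × 1641.57.
5:4 in 1440×810: fills the height, so the intermediate becomes 1012.50 × 810.00 — a scale of ×0.3716.
So the film's height is 1641.57 × 0.3716 ≈ 609.94.

610 px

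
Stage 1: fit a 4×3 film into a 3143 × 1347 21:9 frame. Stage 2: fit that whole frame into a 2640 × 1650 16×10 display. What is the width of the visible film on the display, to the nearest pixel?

1509 px

Inside the 3143×1347 canvas the film is height-limited at 1796.00 × 1347.00.
21:9 in 2640×1650: fills the width, so the intermediate becomes 2640.00 × 1131.43 — a scale of ×0.8400.
The film scales with it: width 1796.00 × 0.8400 ≈ 1508.57.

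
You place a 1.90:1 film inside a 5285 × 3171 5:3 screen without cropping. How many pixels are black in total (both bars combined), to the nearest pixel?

Since 1.900 > 1.667, the film is width-limited.
Content height = 5285 / 1.900 ≈ 2781.5789 px.
3171 − 2781.5789 = 389.4211 px of bars.
That's 389.4211 × 5285 ≈ 2058090 black pixels.

2058090 pixels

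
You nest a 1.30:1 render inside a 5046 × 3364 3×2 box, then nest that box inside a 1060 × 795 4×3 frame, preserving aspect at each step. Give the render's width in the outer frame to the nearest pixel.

919 px

Inside the 5046×3364 canvas the render is height-limited at 4373.20 × 3364.00.
The 3×2 canvas is width-limited in 1060×795, giving 1060.00 × 706.67; scale factor 0.2101.
Applying the same ×0.2101: 4373.20 → 918.67.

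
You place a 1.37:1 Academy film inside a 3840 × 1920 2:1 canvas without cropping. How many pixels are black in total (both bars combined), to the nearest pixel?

2322432 pixels

Since 1.370 < 2.000, the film is height-limited.
That makes the image 2630.4000 px wide (1920 × 1.370).
Leftover width: 3840 − 2630.4000 = 1209.6000 px.
Bar area = 1209.6000 × 1920 ≈ 2322432 px.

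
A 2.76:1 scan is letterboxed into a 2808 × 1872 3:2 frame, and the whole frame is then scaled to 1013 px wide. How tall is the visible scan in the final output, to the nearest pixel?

In the 2808×1872 frame the scan fills the width: height = 2808 / 2.760 ≈ 1017.39 px.
Scaling 2808 → 1013 is ×0.3608, so the height becomes 1017.39 × 0.3608 ≈ 367.03 px.

367 px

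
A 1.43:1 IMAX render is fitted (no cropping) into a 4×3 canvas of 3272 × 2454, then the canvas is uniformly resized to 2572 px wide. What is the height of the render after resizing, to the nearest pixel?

At 3272×2454 the render is width-limited, so height = 3272 / 1.430 ≈ 2288.11 px.
The frame scales by 2572/3272 = 0.7861; 2288.11 × 0.7861 ≈ 1798.60 px.

1799 px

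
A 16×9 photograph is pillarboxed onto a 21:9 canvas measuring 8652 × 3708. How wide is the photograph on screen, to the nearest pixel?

16×9 is narrower than 21:9, so it spans the full height.
Content width = 3708 × 16/9 ≈ 6592.00 px.

6592 px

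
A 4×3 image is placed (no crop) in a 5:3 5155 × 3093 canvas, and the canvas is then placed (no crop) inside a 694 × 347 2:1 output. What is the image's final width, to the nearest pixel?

Inside the 5155×3093 canvas the image is height-limited at 4124.00 × 3093.00.
The 5:3 canvas is height-limited in 694×347, giving 578.33 × 347.00; scale factor 0.1122.
So the image's width is 4124.00 × 0.1122 ≈ 462.67.

463 px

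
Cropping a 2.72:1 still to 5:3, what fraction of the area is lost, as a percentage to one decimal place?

The height stays; only width is cut (since 5:3 is narrower than 2.72:1).
(1.667)/(2.720) ≈ 0.613 of the area survives, leaving 38.73% discarded.

38.7%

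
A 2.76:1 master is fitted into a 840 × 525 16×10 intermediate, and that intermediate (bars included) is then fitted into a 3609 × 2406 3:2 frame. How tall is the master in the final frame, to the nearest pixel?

First fit — 2.76:1 into 840×525 spans the width: 840.00 × 304.35.
Second fit — the 16×10 canvas into 3609×2406 spans the width: 3609.00 × 2255.62 (×4.2964 from 840×525).
Applying the same ×4.2964: 304.35 → 1307.61.

1308 px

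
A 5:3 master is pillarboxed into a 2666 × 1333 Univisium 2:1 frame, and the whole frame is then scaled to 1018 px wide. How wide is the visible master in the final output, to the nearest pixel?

Fitted into 2666×1333, the master spans the height; its width is 1333 × 5/3 ≈ 2221.67 px.
Scaling 2666 → 1018 is ×0.3818, so the width becomes 2221.67 × 0.3818 ≈ 848.33 px.

848 px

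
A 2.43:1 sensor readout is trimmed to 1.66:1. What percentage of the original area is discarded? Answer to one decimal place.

31.7%

1.66:1 is narrower than 2.43:1, so the crop keeps the full height and trims the width.
(1.660)/(2.430) ≈ 0.683 of the area survives, leaving 31.69% discarded.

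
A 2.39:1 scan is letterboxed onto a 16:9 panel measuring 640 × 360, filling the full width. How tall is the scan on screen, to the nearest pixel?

268 px

That makes the image 267.78 px tall (640 / 2.390).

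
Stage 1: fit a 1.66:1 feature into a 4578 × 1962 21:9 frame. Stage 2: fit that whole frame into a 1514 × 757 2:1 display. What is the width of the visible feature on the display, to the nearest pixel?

1077 px

Inside the 4578×1962 canvas the feature is height-limited at 3256.92 × 1962.00.
The 21:9 canvas is width-limited in 1514×757, giving 1514.00 × 648.86; scale factor 0.3307.
Applying the same ×0.3307: 3256.92 → 1077.10.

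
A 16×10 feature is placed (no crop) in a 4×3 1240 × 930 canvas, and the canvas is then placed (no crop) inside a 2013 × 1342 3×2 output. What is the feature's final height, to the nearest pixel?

1118 px

16×10 in 1240×930: fills the width, so the feature is 1240.00 × 775.00.
4×3 in 2013×1342: fills the height, so the intermediate becomes 1789.33 × 1342.00 — a scale of ×1.4430.
The feature scales with it: height 775.00 × 1.4430 ≈ 1118.33.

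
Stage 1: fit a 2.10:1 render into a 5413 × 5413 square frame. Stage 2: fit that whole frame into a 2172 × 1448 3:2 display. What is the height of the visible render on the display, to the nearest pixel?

690 px

2.10:1 in 5413×5413: fills the width, so the render is 5413.00 × 2577.62.
Second fit — the square canvas into 2172×1448 spans the height: 1448.00 × 1448.00 (×0.2675 from 5413×5413).
So the render's height is 2577.62 × 0.2675 ≈ 689.52.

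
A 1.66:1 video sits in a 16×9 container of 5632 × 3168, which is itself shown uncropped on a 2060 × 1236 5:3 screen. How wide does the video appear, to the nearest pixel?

1924 px

1.66:1 in 5632×3168: fills the height, so the video is 5258.88 × 3168.00.
Second fit — the 16×9 canvas into 2060×1236 spans the width: 2060.00 × 1158.75 (×0.3658 from 5632×3168).
So the video's width is 5258.88 × 0.3658 ≈ 1923.53.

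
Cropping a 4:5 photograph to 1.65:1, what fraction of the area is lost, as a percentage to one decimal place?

Going from 4:5 to 1.65:1 means cutting height while keeping width.
Fraction kept = (0.800)/(1.650) ≈ 48.48%, so 51.52% is lost.

51.5%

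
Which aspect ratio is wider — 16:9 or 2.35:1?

2.35:1

16:9 = 1.778 and 2.35; 2.35 > 1.778.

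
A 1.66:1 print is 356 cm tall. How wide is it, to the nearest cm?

591 cm

356 × 1.660 = 590.96.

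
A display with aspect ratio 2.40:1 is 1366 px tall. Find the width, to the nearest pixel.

3278 px

Width = 1366 × 2.400 = 3278.40.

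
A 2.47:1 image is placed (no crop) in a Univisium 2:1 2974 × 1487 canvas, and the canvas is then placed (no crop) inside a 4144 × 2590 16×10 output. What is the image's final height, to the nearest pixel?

1678 px

First fit — 2.47:1 into 2974×1487 spans the width: 2974.00 × 1204.05.
The Univisium 2:1 canvas is width-limited in 4144×2590, giving 4144.00 × 2072.00; scale factor 1.3934.
The image scales with it: height 1204.05 × 1.3934 ≈ 1677.73.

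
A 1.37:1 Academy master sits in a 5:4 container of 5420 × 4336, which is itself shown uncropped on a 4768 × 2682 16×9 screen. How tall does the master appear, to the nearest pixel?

1.37:1 Academy in 5420×4336: fills the width, so the master is 5420.00 × 3956.20.
5:4 in 4768×2682: fills the height, so the intermediate becomes 3352.50 × 2682.00 — a scale of ×0.6185.
So the master's height is 3956.20 × 0.6185 ≈ 2447.08.

2447 px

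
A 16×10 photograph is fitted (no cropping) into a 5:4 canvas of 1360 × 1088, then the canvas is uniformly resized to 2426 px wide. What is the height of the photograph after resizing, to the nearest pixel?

1516 px

At 1360×1088 the photograph is width-limited, so height = 1360 × 10/16 ≈ 850.00 px.
Scaling 1360 → 2426 is ×1.7838, so the height becomes 850.00 × 1.7838 ≈ 1516.25 px.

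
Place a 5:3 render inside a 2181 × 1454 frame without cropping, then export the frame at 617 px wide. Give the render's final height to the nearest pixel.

370 px

In the 2181×1454 frame the render fills the width: height = 2181 × 3/5 ≈ 1308.60 px.
The frame scales by 617/2181 = 0.2829; 1308.60 × 0.2829 ≈ 370.20 px.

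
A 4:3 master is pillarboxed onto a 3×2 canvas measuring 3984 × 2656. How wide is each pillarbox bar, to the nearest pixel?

221 px

Since 1.333 < 1.500, the master is height-limited.
The master is 2656 × 4/3 ≈ 3541.33 px wide.
Leftover width: 3984 − 3541.33 = 442.67 px → 221.33 each side.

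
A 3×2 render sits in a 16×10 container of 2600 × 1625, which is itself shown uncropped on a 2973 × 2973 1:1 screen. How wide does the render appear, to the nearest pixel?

First fit — 3×2 into 2600×1625 spans the height: 2437.50 × 1625.00.
16×10 in 2973×2973: fills the width, so the intermediate becomes 2973.00 × 1858.12 — a scale of ×1.1435.
The render scales with it: width 2437.50 × 1.1435 ≈ 2787.19.

2787 px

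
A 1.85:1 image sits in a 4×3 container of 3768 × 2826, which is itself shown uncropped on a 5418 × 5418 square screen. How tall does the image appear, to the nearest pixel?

2929 px

1.85:1 in 3768×2826: fills the width, so the image is 3768.00 × 2036.76.
Second fit — the 4×3 canvas into 5418×5418 spans the width: 5418.00 × 4063.50 (×1.4379 from 3768×2826).
So the image's height is 2036.76 × 1.4379 ≈ 2928.65.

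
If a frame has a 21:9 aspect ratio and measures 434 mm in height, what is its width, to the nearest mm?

1013 mm

At 21:9, 434 × 21/9 ≈ 1012.67.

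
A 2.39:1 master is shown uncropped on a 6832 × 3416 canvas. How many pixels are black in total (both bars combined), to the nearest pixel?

3808311 pixels

2.39:1 is wider than Univisium 2:1, so it spans the full width.
That makes the image 2858.5774 px tall (6832 / 2.390).
3416 − 2858.5774 = 557.4226 px of bars.
Across the 6832-px span: 557.4226 × 6832 ≈ 3808311 px.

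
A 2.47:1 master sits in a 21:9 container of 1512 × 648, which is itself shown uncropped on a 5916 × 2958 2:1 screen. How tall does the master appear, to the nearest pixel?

2395 px

Inside the 1512×648 canvas the master is width-limited at 1512.00 × 612.15.
Second fit — the 21:9 canvas into 5916×2958 spans the width: 5916.00 × 2535.43 (×3.9127 from 1512×648).
The master scales with it: height 612.15 × 3.9127 ≈ 2395.14.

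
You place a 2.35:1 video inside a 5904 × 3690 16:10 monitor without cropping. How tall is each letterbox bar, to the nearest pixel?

2.35:1 (2.350) > 16:10 (1.600), so the video fills the width.
That makes the image 2512.34 px tall (5904 / 2.350).
Leftover height: 3690 − 2512.34 = 1177.66 px → 588.83 each side.

589 px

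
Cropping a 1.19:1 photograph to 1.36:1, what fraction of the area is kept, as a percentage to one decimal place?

87.5%

Going from 1.19:1 to 1.36:1 means cutting height while keeping width.
Fraction kept = (1.190)/(1.360) ≈ 87.50%.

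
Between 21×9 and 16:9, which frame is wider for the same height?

21×9

21×9 = 2.333 and 16:9 = 1.778; 2.333 > 1.778.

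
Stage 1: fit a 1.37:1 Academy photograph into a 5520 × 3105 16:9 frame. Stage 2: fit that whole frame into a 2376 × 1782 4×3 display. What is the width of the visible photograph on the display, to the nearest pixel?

Inside the 5520×3105 canvas the photograph is height-limited at 4253.85 × 3105.00.
16:9 in 2376×1782: fills the width, so the intermediate becomes 2376.00 × 1336.50 — a scale of ×0.4304.
Applying the same ×0.4304: 4253.85 → 1831.01.

1831 px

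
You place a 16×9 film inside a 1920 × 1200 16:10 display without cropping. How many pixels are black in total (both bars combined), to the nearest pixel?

230400 pixels

Since 1.778 > 1.600, the film is width-limited.
That makes the image 1080.0000 px tall (1920 × 9/16).
Black = 1200 − 1080.0000 = 120.0000 px.
Bar area = 120.0000 × 1920 ≈ 230400 px.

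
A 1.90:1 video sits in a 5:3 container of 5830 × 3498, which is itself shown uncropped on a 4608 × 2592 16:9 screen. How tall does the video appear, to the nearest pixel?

First fit — 1.90:1 into 5830×3498 spans the width: 5830.00 × 3068.42.
The 5:3 canvas is height-limited in 4608×2592, giving 4320.00 × 2592.00; scale factor 0.7410.
So the video's height is 3068.42 × 0.7410 ≈ 2273.68.

2274 px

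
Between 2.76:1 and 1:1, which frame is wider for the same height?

2.76 and 1; 2.76 > 1.

2.76:1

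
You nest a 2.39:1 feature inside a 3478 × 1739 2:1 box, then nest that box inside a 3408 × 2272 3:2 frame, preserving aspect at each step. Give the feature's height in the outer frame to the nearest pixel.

Inside the 3478×1739 canvas the feature is width-limited at 3478.00 × 1455.23.
2:1 in 3408×2272: fills the width, so the intermediate becomes 3408.00 × 1704.00 — a scale of ×0.9799.
The feature scales with it: height 1455.23 × 0.9799 ≈ 1425.94.

1426 px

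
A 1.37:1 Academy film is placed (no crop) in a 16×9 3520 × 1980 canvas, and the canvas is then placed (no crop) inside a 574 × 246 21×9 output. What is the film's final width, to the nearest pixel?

337 px

First fit — 1.37:1 Academy into 3520×1980 spans the height: 2712.60 × 1980.00.
The 16×9 canvas is height-limited in 574×246, giving 437.33 × 246.00; scale factor 0.1242.
The film scales with it: width 2712.60 × 0.1242 ≈ 337.02.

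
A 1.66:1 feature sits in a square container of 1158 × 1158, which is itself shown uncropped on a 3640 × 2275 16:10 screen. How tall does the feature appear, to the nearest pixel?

1370 px

Inside the 1158×1158 canvas the feature is width-limited at 1158.00 × 697.59.
Second fit — the square canvas into 3640×2275 spans the height: 2275.00 × 2275.00 (×1.9646 from 1158×1158).
So the feature's height is 697.59 × 1.9646 ≈ 1370.48.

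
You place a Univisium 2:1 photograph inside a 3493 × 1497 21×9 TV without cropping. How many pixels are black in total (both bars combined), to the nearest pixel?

Univisium 2:1 (2.000) < 21×9 (2.333), so the photograph fills the height.
Content width = 1497 × 2/1 ≈ 2994.0000 px.
Black = 3493 − 2994.0000 = 499.0000 px.
Across the 1497-px span: 499.0000 × 1497 ≈ 747003 px.

747003 pixels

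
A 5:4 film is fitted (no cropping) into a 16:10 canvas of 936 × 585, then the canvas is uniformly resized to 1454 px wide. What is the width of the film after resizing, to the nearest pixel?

Fitted into 936×585, the film spans the height; its width is 585 × 5/4 ≈ 731.25 px.
The frame scales by 1454/936 = 1.5534; 731.25 × 1.5534 ≈ 1135.94 px.

1136 px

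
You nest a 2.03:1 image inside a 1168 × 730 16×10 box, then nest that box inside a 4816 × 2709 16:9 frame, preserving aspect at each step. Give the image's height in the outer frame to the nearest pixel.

2135 px

First fit — 2.03:1 into 1168×730 spans the width: 1168.00 × 575.37.
The 16×10 canvas is height-limited in 4816×2709, giving 4334.40 × 2709.00; scale factor 3.7110.
Applying the same ×3.7110: 575.37 → 2135.17.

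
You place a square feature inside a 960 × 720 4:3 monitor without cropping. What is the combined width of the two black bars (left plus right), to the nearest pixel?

square is narrower than 4:3, so it spans the full height.
Content width = 720 × 1/1 ≈ 720.00 px.
Leftover width: 960 − 720.00 = 240.00 px.

240 px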